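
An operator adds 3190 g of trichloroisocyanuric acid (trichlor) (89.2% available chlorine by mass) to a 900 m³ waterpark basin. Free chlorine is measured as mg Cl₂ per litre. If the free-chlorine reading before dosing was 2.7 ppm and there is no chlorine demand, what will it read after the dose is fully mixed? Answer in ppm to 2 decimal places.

Volume: 900 m³ = 900,000 L.
Available chlorine delivered: 3190 g × 0.892 = 2845 g as Cl₂.
Concentration rise: 2845 g / 900,000 L = 3.162 mg/L = 3.16 ppm.
Final FC: 2.7 + 3.16 = 5.86 ppm.

5.86 ppm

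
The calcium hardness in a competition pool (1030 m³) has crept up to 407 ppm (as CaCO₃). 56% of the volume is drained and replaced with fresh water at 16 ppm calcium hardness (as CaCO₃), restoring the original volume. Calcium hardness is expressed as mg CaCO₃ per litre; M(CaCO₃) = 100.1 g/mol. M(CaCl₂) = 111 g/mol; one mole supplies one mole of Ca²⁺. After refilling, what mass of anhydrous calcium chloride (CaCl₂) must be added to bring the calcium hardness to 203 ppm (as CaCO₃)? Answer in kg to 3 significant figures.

17.1 kg

Volume: 1030 m³ = 1,030,000 L.
After draining 56% and refilling: 407 × 0.44 + 16 × 0.56 = 188.04 ppm.
Deficit to target: 203 − 188.04 = 14.96 mg/L.
As CaCO₃: 14.96 mg/L × 1,030,000 L = 15,410 g; ÷ 100.1 = 153.9 mol Ca²⁺.
Mass: 153.9 × 111 = 17,090 g.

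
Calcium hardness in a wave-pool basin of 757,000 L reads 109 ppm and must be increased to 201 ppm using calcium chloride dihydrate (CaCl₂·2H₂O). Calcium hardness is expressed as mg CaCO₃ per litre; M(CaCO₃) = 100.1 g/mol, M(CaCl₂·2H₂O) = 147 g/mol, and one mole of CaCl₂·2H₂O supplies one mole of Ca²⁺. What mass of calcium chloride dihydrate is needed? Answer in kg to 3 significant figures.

Hardness to add: (201 − 109) = 92 mg/L as CaCO₃ × 757,000 L = 69,640 g as CaCO₃.
Moles of Ca²⁺ (1 mol Ca²⁺ ≡ 1 mol CaCO₃): 69,640 / 100.1 g/mol = 695.7 mol.
Mass of CaCl₂·2H₂O: 695.7 × 147 = 102,300 g.

102 kg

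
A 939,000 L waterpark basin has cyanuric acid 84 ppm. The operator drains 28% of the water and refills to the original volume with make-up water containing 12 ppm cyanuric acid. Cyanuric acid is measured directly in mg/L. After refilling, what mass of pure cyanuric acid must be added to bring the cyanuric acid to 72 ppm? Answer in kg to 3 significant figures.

7.66 kg

After draining 28% and refilling: 84 × 0.72 + 12 × 0.28 = 63.84 ppm.
Deficit to target: 72 − 63.84 = 8.16 mg/L.
Mass: 8.16 mg/L × 939,000 L = 7662 g cyanuric acid.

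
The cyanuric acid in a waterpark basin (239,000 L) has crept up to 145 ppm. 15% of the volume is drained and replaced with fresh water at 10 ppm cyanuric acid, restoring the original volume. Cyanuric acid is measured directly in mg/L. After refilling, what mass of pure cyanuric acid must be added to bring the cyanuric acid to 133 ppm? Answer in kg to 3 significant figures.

1.97 kg

After draining 15% and refilling: 145 × 0.85 + 10 × 0.15 = 124.75 ppm.
Deficit to target: 133 − 124.75 = 8.25 mg/L.
Mass: 8.25 mg/L × 239,000 L = 1972 g cyanuric acid.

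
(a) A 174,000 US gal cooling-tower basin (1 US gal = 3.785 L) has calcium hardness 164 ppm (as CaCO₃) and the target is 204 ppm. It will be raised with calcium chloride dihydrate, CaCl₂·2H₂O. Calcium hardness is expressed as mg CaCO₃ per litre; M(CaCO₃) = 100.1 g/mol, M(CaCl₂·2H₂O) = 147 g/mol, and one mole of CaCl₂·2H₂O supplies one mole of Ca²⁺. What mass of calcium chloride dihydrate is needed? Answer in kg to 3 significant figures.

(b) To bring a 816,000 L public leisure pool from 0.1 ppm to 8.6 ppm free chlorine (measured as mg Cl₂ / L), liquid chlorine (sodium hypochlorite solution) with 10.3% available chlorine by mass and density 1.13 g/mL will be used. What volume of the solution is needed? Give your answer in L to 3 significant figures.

(a) Volume: 174,000 US gal × 3.785 L/gal = 658,590 L.
(a) Hardness to add: (204 − 164) = 40 mg/L as CaCO₃ × 658,590 L = 26,340 g as CaCO₃.
(a) Moles of Ca²⁺ (1 mol Ca²⁺ ≡ 1 mol CaCO₃): 26,340 / 100.1 g/mol = 263.2 mol.
(a) Mass of CaCl₂·2H₂O: 263.2 × 147 = 38,690 g.

(b) Chlorine deficit: 8.6 − 0.1 = 8.5 ppm = 8.5 mg/L as Cl₂.
(b) Cl₂ equivalent needed: 8.5 mg/L × 816,000 L = 6,936,000 mg = 6936 g.
(b) Product at 10.3% available chlorine: 6936 / 0.103 = 67,340 g.
(b) Volume at density 1.13 g/mL: 67,340 g ÷ 1.13 g/mL = 59,590 mL.

(a) 38.7 kg; (b) 59.6 L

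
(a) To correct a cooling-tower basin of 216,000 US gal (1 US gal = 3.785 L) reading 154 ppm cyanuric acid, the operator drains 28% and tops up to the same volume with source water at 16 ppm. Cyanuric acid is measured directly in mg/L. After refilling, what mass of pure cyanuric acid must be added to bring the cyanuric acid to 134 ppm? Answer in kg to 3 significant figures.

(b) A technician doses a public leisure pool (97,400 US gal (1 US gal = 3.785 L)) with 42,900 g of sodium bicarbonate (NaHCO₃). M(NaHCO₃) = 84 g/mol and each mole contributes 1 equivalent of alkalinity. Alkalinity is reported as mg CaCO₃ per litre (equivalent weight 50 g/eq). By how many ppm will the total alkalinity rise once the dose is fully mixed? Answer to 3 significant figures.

(a) 15.2 kg; (b) 69.3 ppm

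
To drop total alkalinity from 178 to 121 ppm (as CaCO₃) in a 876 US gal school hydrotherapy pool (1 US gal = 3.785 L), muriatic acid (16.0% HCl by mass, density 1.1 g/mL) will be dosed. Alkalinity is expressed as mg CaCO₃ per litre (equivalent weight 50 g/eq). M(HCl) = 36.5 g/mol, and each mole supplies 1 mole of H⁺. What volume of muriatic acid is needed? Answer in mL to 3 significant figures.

784 mL

Volume: 876 US gal × 3.785 L/gal = 3,316 L.
Alkalinity to neutralize: (178 − 121) = 57 mg/L as CaCO₃ × 3,316 L = 189 g as CaCO₃.
Equivalents of H⁺ required: 189 ÷ 50 g/eq = 3.78 eq = 3.78 mol HCl.
Mass of HCl: 3.78 × 36.5 = 138 g.
Mass of 16.0% solution: 138 / 0.16 = 862.3 g.
Volume: 862.3 g ÷ 1.1 g/mL = 783.9 mL.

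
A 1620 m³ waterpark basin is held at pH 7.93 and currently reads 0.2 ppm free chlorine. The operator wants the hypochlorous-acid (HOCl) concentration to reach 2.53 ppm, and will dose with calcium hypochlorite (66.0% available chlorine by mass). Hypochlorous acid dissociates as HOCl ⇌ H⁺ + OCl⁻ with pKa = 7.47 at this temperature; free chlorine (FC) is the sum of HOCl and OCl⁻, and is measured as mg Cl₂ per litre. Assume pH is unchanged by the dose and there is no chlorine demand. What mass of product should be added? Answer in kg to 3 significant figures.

Volume: 1620 m³ = 1,620,000 L.
[OCl⁻]/[HOCl] = 10^(pH − pKa) = 10^(7.93 − 7.47) = 2.884; fraction as HOCl = 1/(1 + 2.884) = 0.2575.
Free chlorine required for 2.53 ppm HOCl: 2.53 / 0.2575 = 9.827 ppm.
FC to add: 9.827 − 0.2 = 9.627 mg/L as Cl₂.
Cl₂ equivalent: 9.627 mg/L × 1,620,000 L = 15,600 g.
Product at 66.0% available Cl: 15,600 / 0.66 = 23,630 g.

23.6 kg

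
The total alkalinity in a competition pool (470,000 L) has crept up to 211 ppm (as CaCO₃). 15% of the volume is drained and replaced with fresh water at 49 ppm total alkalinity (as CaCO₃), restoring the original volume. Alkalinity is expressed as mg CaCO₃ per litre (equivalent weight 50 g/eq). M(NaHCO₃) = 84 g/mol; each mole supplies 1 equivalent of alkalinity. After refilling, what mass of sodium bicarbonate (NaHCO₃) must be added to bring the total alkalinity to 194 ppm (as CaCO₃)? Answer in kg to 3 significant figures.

5.76 kg

After draining 15% and refilling: 211 × 0.85 + 49 × 0.15 = 186.7 ppm.
Deficit to target: 194 − 186.7 = 7.3 mg/L.
As CaCO₃: 7.3 mg/L × 470,000 L = 3431 g; ÷ 50 g/eq ÷ 1 = 68.62 mol NaHCO₃.
Mass: 68.62 × 84 = 5764 g.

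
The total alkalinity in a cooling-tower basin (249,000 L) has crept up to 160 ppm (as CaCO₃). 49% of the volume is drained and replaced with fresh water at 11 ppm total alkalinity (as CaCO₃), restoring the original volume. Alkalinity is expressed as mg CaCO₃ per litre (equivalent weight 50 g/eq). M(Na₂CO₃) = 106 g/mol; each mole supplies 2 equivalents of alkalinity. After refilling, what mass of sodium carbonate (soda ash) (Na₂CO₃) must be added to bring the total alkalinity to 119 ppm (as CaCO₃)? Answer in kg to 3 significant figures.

8.45 kg

After draining 49% and refilling: 160 × 0.51 + 11 × 0.49 = 86.99 ppm.
Deficit to target: 119 − 86.99 = 32.01 mg/L.
As CaCO₃: 32.01 mg/L × 249,000 L = 7970 g; ÷ 50 g/eq ÷ 2 = 79.7 mol Na₂CO₃.
Mass: 79.7 × 106 = 8449 g.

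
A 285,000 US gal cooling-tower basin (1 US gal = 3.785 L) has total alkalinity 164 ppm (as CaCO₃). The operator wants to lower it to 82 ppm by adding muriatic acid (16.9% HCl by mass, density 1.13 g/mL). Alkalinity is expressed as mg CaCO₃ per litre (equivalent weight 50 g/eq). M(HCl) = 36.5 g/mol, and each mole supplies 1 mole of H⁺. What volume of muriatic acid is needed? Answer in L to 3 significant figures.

Volume: 285,000 US gal × 3.785 L/gal = 1,078,725 L.
Alkalinity to neutralize: (164 − 82) = 82 mg/L as CaCO₃ × 1,078,725 L = 88,460 g as CaCO₃.
Equivalents of H⁺ required: 88,460 ÷ 50 g/eq = 1769 eq = 1769 mol HCl.
Mass of HCl: 1769 × 36.5 = 64,570 g.
Mass of 16.9% solution: 64,570 / 0.169 = 382,100 g.
Volume: 382,100 g ÷ 1.13 g/mL = 338,100 mL.

338 L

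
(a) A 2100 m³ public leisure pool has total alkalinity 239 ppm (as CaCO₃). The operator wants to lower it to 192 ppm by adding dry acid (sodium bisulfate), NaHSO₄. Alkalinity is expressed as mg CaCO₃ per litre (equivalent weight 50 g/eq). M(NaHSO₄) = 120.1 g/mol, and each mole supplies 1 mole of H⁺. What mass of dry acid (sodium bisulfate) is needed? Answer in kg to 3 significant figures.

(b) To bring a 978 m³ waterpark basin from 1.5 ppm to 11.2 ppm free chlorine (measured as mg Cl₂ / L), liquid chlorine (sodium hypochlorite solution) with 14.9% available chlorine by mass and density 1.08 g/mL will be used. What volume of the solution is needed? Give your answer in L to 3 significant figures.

(a) Volume: 2100 m³ = 2,100,000 L.
(a) Alkalinity to neutralize: (239 − 192) = 47 mg/L as CaCO₃ × 2,100,000 L = 98,700 g as CaCO₃.
(a) Equivalents of H⁺ required: 98,700 ÷ 50 g/eq = 1974 eq = 1974 mol NaHSO₄.
(a) Mass of NaHSO₄: 1974 × 120.1 = 237,100 g.

(b) Volume: 978 m³ = 978,000 L.
(b) Chlorine deficit: 11.2 − 1.5 = 9.7 ppm = 9.7 mg/L as Cl₂.
(b) Cl₂ equivalent needed: 9.7 mg/L × 978,000 L = 9,487,000 mg = 9487 g.
(b) Product at 14.9% available chlorine: 9487 / 0.149 = 63,670 g.
(b) Volume at density 1.08 g/mL: 63,670 g ÷ 1.08 g/mL = 58,950 mL.

(a) 237 kg; (b) 59.0 L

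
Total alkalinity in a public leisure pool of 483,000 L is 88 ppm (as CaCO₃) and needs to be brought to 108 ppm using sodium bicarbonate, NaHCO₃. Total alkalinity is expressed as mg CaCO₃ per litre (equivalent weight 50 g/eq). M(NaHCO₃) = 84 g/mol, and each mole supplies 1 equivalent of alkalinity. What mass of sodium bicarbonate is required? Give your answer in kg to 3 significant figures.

16.2 kg

Alkalinity to add: (108 − 88) = 20 mg/L as CaCO₃ × 483,000 L = 9660 g as CaCO₃.
Equivalents: 9660 g ÷ 50 g/eq = 193.2 eq.
NaHCO₃ supplies 1 eq per mole → 193.2 mol.
Mass: 193.2 mol × 84 g/mol = 16,230 g.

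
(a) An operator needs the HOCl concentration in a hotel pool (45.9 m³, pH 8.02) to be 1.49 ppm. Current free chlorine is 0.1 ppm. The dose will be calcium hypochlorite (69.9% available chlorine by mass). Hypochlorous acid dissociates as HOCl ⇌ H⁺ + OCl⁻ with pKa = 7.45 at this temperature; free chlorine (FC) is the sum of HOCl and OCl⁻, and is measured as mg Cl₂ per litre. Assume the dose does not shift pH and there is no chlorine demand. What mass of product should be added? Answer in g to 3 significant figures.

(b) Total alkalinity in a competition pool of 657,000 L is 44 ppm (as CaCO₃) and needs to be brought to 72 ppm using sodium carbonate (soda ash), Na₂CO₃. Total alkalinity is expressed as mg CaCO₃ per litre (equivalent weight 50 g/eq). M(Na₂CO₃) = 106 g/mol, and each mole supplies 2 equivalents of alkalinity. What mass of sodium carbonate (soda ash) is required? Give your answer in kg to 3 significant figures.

(a) Volume: 45.9 m³ = 45,900 L.
(a) [OCl⁻]/[HOCl] = 10^(pH − pKa) = 10^(8.02 − 7.45) = 3.715; fraction as HOCl = 1/(1 + 3.715) = 0.2121.
(a) Free chlorine required for 1.49 ppm HOCl: 1.49 / 0.2121 = 7.026 ppm.
(a) FC to add: 7.026 − 0.1 = 6.926 mg/L as Cl₂.
(a) Cl₂ equivalent: 6.926 mg/L × 45,900 L = 317.9 g.
(a) Product at 69.9% available Cl: 317.9 / 0.699 = 454.8 g.

(b) Alkalinity to add: (72 − 44) = 28 mg/L as CaCO₃ × 657,000 L = 18,400 g as CaCO₃.
(b) Equivalents: 18,400 g ÷ 50 g/eq = 367.9 eq.
(b) Each mole of Na₂CO₃ supplies 2 eq, so 367.9 / 2 = 184 mol.
(b) Mass: 184 mol × 106 g/mol = 19,500 g.

(a) 455 g; (b) 19.5 kg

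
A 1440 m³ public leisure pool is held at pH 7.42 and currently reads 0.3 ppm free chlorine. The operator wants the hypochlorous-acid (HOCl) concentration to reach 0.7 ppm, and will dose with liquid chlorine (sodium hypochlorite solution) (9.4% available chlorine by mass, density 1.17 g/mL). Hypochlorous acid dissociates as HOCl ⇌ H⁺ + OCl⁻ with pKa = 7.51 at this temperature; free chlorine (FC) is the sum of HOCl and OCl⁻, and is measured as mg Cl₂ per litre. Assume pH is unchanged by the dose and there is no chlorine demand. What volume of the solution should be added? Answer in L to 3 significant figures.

Volume: 1440 m³ = 1,440,000 L.
[OCl⁻]/[HOCl] = 10^(pH − pKa) = 10^(7.42 − 7.51) = 0.8128; fraction as HOCl = 1/(1 + 0.8128) = 0.5516.
Free chlorine required for 0.7 ppm HOCl: 0.7 / 0.5516 = 1.269 ppm.
FC to add: 1.269 − 0.3 = 0.969 mg/L as Cl₂.
Cl₂ equivalent: 0.969 mg/L × 1,440,000 L = 1395 g.
Product at 9.4% available Cl: 1395 / 0.094 = 14,840 g.
Volume: 14,840 g ÷ 1.17 g/mL = 12,690 mL.

12.7 L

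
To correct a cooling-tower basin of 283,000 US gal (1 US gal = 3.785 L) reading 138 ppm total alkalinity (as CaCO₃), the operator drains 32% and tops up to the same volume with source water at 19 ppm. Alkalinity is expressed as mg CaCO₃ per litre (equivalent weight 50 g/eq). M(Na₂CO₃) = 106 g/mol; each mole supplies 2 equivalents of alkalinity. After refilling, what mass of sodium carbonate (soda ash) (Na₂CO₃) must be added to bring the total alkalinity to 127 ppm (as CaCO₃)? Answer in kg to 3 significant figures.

30.7 kg

Volume: 283,000 US gal × 3.785 L/gal = 1,071,155 L.
After draining 32% and refilling: 138 × 0.68 + 19 × 0.32 = 99.92 ppm.
Deficit to target: 127 − 99.92 = 27.08 mg/L.
As CaCO₃: 27.08 mg/L × 1,071,155 L = 29,010 g; ÷ 50 g/eq ÷ 2 = 290.1 mol Na₂CO₃.
Mass: 290.1 × 106 = 30,750 g.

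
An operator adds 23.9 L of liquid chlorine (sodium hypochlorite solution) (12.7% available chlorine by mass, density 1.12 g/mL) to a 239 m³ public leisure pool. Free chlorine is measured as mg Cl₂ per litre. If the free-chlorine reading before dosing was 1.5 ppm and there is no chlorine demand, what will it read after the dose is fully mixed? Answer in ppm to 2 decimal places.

15.72 ppm

Volume: 239 m³ = 239,000 L.
Mass of solution: 23.9 L × 1000 mL/L × 1.12 g/mL = 26,770 g.
Available chlorine delivered: 26,770 g × 0.127 = 3400 g as Cl₂.
Concentration rise: 3400 g / 239,000 L = 14.22 mg/L = 14.22 ppm.
Final FC: 1.5 + 14.22 = 15.72 ppm.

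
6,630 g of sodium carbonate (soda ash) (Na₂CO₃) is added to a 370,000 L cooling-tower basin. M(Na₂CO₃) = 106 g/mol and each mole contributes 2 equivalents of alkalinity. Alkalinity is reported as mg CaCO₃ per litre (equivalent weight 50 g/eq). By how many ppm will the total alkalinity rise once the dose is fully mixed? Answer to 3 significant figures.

Moles of Na₂CO₃: 6,630 g ÷ 106 g/mol = 62.55 mol → 125.1 eq of alkalinity.
As CaCO₃: 125.1 eq × 50 g/eq = 6255 g.
Rise: 6255 g / 370,000 L × 1000 = 16.9 mg/L.

16.9 ppm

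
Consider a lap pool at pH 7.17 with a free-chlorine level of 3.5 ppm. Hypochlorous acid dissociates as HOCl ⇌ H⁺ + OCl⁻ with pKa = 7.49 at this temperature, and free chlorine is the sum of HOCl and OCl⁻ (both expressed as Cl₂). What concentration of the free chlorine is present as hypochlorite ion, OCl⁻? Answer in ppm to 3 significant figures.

[OCl⁻]/[HOCl] = 10^(pH − pKa) = 10^(7.17 − 7.49) = 10^-0.32 = 0.4786.
Fraction as HOCl = 1 / (1 + 0.4786) = 0.6763.
OCl⁻ = (1 − 0.6763) × 3.5 ppm = 1.133 ppm.

1.13 ppm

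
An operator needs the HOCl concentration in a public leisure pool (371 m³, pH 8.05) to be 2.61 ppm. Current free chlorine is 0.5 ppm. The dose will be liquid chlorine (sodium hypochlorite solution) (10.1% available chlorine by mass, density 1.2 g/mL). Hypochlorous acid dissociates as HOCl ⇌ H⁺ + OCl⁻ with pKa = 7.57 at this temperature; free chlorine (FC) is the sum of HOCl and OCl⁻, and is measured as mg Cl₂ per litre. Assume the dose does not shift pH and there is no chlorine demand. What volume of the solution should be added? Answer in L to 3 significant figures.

Volume: 371 m³ = 371,000 L.
[OCl⁻]/[HOCl] = 10^(pH − pKa) = 10^(8.05 − 7.57) = 3.02; fraction as HOCl = 1/(1 + 3.02) = 0.2488.
Free chlorine required for 2.61 ppm HOCl: 2.61 / 0.2488 = 10.49 ppm.
FC to add: 10.49 − 0.5 = 9.992 mg/L as Cl₂.
Cl₂ equivalent: 9.992 mg/L × 371,000 L = 3707 g.
Product at 10.1% available Cl: 3707 / 0.101 = 36,700 g.
Volume: 36,700 g ÷ 1.2 g/mL = 30,590 mL.

30.6 L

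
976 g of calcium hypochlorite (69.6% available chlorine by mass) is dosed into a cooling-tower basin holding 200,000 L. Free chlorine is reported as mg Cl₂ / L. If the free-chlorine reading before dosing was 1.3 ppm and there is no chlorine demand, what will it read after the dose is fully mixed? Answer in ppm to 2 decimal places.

4.70 ppm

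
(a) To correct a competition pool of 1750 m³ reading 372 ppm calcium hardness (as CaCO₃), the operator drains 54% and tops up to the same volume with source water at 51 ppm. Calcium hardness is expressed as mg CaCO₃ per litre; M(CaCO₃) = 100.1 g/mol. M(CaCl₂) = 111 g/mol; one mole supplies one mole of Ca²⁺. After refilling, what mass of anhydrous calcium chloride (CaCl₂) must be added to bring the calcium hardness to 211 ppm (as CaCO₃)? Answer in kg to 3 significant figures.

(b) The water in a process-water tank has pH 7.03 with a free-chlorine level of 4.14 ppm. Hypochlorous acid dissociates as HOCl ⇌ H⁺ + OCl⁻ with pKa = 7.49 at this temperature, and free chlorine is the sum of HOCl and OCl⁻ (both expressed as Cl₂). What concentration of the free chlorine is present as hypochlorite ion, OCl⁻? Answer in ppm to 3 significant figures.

(a) 23.9 kg; (b) 1.07 ppm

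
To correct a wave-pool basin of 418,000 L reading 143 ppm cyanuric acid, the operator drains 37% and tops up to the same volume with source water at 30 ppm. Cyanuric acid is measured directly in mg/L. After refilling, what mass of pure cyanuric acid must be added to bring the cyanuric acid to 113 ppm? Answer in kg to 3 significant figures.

4.94 kg

After draining 37% and refilling: 143 × 0.63 + 30 × 0.37 = 101.19 ppm.
Deficit to target: 113 − 101.19 = 11.81 mg/L.
Mass: 11.81 mg/L × 418,000 L = 4937 g cyanuric acid.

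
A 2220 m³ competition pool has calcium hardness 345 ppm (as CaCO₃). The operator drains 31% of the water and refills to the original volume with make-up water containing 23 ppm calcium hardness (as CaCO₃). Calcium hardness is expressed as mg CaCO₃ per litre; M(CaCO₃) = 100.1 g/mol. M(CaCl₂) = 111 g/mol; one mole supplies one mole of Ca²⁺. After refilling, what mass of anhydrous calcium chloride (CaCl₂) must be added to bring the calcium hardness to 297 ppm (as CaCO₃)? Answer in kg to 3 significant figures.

128 kg

Volume: 2220 m³ = 2,220,000 L.
After draining 31% and refilling: 345 × 0.69 + 23 × 0.31 = 245.18 ppm.
Deficit to target: 297 − 245.18 = 51.82 mg/L.
As CaCO₃: 51.82 mg/L × 2,220,000 L = 115,000 g; ÷ 100.1 = 1149 mol Ca²⁺.
Mass: 1149 × 111 = 127,600 g.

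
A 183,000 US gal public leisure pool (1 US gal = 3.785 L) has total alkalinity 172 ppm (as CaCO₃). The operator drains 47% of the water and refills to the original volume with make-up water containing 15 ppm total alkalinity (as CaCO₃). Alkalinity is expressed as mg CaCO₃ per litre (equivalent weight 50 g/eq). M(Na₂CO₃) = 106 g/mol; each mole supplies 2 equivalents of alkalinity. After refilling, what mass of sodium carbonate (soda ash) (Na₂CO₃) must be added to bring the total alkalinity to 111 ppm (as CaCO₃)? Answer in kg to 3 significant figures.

9.39 kg

Volume: 183,000 US gal × 3.785 L/gal = 692,655 L.
After draining 47% and refilling: 172 × 0.53 + 15 × 0.47 = 98.21 ppm.
Deficit to target: 111 − 98.21 = 12.79 mg/L.
As CaCO₃: 12.79 mg/L × 692,655 L = 8859 g; ÷ 50 g/eq ÷ 2 = 88.59 mol Na₂CO₃.
Mass: 88.59 × 106 = 9391 g.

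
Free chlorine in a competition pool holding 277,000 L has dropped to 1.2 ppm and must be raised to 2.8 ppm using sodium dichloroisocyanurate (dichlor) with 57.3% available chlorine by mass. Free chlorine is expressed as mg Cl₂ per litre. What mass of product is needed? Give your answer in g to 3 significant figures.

Chlorine deficit: 2.8 − 1.2 = 1.6 ppm = 1.6 mg/L as Cl₂.
Cl₂ equivalent needed: 1.6 mg/L × 277,000 L = 443,200 mg = 443.2 g.
Product at 57.3% available chlorine: 443.2 / 0.573 = 773.5 g.

773 g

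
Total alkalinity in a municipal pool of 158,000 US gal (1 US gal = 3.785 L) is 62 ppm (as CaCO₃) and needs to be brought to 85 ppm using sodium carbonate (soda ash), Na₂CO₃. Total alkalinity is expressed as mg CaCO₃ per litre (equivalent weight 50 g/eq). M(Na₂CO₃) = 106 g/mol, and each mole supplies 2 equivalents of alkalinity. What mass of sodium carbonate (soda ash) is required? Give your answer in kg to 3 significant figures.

14.6 kg

Volume: 158,000 US gal × 3.785 L/gal = 598,030 L.
Alkalinity to add: (85 − 62) = 23 mg/L as CaCO₃ × 598,030 L = 13,750 g as CaCO₃.
Equivalents: 13,750 g ÷ 50 g/eq = 275.1 eq.
Each mole of Na₂CO₃ supplies 2 eq, so 275.1 / 2 = 137.5 mol.
Mass: 137.5 mol × 106 g/mol = 14,580 g.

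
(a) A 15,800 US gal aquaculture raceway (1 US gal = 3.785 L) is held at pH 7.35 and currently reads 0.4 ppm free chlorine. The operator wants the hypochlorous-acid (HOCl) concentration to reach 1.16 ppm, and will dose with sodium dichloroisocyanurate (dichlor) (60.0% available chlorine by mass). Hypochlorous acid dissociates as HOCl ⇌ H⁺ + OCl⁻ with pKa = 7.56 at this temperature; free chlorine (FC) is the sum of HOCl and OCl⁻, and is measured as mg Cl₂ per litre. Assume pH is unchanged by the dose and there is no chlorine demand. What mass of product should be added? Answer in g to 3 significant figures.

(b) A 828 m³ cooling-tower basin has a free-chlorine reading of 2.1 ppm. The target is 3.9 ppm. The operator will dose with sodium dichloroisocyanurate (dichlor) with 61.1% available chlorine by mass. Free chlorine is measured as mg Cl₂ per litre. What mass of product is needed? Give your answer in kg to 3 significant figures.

(a) Volume: 15,800 US gal × 3.785 L/gal = 59,803 L.
(a) [OCl⁻]/[HOCl] = 10^(pH − pKa) = 10^(7.35 − 7.56) = 0.6166; fraction as HOCl = 1/(1 + 0.6166) = 0.6186.
(a) Free chlorine required for 1.16 ppm HOCl: 1.16 / 0.6186 = 1.875 ppm.
(a) FC to add: 1.875 − 0.4 = 1.475 mg/L as Cl₂.
(a) Cl₂ equivalent: 1.475 mg/L × 59,803 L = 88.22 g.
(a) Product at 60.0% available Cl: 88.22 / 0.6 = 147 g.

(b) Volume: 828 m³ = 828,000 L.
(b) Chlorine deficit: 3.9 − 2.1 = 1.8 ppm = 1.8 mg/L as Cl₂.
(b) Cl₂ equivalent needed: 1.8 mg/L × 828,000 L = 1,490,000 mg = 1490 g.
(b) Product at 61.1% available chlorine: 1490 / 0.611 = 2439 g.

(a) 147 g; (b) 2.44 kg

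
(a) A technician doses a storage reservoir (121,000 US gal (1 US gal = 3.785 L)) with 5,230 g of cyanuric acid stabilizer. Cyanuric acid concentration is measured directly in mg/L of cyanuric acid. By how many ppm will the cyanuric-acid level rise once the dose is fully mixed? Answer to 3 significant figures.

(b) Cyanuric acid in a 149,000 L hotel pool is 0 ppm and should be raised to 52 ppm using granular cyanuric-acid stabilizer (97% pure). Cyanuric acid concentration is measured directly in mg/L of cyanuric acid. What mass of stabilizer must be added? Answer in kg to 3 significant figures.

(a) 11.4 ppm; (b) 7.99 kg

(a) Volume: 121,000 US gal × 3.785 L/gal = 457,985 L.
(a) Rise: 5,230 g / 457,985 L × 1000 = 11.42 mg/L.

(b) CYA to add: (52 − 0) = 52 mg/L × 149,000 L = 7748 g cyanuric acid.
(b) At 97% purity: 7748 / 0.97 = 7988 g product.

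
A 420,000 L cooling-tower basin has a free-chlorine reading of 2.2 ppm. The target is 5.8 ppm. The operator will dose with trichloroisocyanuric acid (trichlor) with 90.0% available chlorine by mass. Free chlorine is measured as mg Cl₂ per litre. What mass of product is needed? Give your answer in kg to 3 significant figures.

1.68 kg

Chlorine deficit: 5.8 − 2.2 = 3.6 ppm = 3.6 mg/L as Cl₂.
Cl₂ equivalent needed: 3.6 mg/L × 420,000 L = 1,512,000 mg = 1512 g.
Product at 90.0% available chlorine: 1512 / 0.9 = 1680 g.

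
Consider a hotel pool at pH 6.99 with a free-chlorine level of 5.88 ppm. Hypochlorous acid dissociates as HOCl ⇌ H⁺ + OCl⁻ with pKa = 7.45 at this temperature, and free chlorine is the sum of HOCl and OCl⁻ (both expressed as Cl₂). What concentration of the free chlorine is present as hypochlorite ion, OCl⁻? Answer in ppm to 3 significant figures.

1.51 ppm

[OCl⁻]/[HOCl] = 10^(pH − pKa) = 10^(6.99 − 7.45) = 10^-0.46 = 0.3467.
Fraction as HOCl = 1 / (1 + 0.3467) = 0.7425.
OCl⁻ = (1 − 0.7425) × 5.88 ppm = 1.514 ppm.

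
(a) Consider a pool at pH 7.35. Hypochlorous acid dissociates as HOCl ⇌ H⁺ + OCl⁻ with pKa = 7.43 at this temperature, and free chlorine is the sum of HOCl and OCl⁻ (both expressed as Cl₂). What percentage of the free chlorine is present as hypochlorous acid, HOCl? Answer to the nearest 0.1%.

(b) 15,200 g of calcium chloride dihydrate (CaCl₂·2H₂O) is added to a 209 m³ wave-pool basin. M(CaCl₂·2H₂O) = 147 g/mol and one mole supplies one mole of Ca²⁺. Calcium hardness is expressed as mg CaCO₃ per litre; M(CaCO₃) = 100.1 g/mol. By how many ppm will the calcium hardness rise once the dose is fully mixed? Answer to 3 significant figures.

(a) [OCl⁻]/[HOCl] = 10^(pH − pKa) = 10^(7.35 − 7.43) = 10^-0.08 = 0.8318.
(a) Fraction as HOCl = 1 / (1 + 0.8318) = 0.5459.

(b) Volume: 209 m³ = 209,000 L.
(b) Moles of Ca²⁺: 15,200 g ÷ 147 g/mol = 103.4 mol.
(b) As CaCO₃: 103.4 mol × 100.1 g/mol = 10,350 g.
(b) Rise: 10,350 g / 209,000 L × 1000 = 49.52 mg/L.

(a) 54.6%; (b) 49.5 ppm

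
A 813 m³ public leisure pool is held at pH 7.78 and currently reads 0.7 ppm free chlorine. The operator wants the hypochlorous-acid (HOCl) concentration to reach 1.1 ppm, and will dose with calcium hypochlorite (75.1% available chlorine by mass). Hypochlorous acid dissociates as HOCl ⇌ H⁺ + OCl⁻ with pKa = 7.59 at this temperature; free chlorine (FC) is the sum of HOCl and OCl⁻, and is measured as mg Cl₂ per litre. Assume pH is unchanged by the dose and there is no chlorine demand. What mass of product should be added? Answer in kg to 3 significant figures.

Volume: 813 m³ = 813,000 L.
[OCl⁻]/[HOCl] = 10^(pH − pKa) = 10^(7.78 − 7.59) = 1.549; fraction as HOCl = 1/(1 + 1.549) = 0.3923.
Free chlorine required for 1.1 ppm HOCl: 1.1 / 0.3923 = 2.804 ppm.
FC to add: 2.804 − 0.7 = 2.104 mg/L as Cl₂.
Cl₂ equivalent: 2.104 mg/L × 813,000 L = 1710 g.
Product at 75.1% available Cl: 1710 / 0.751 = 2277 g.

2.28 kg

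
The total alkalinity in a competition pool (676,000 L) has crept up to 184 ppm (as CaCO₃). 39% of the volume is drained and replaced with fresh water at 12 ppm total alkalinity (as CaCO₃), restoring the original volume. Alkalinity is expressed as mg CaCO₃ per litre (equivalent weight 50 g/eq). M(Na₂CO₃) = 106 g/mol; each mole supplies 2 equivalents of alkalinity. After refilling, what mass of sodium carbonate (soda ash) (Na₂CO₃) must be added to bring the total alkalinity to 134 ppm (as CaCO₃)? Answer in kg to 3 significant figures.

12.2 kg

After draining 39% and refilling: 184 × 0.61 + 12 × 0.39 = 116.92 ppm.
Deficit to target: 134 − 116.92 = 17.08 mg/L.
As CaCO₃: 17.08 mg/L × 676,000 L = 11,550 g; ÷ 50 g/eq ÷ 2 = 115.5 mol Na₂CO₃.
Mass: 115.5 × 106 = 12,240 g.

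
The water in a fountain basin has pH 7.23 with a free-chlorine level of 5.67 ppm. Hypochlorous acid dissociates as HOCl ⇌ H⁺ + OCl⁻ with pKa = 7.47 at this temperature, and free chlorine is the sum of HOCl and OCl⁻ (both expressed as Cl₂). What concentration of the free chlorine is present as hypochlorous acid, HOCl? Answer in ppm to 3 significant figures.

[OCl⁻]/[HOCl] = 10^(pH − pKa) = 10^(7.23 − 7.47) = 10^-0.24 = 0.5754.
Fraction as HOCl = 1 / (1 + 0.5754) = 0.6347.
HOCl = 0.6347 × 5.67 ppm = 3.599 ppm.

3.60 ppm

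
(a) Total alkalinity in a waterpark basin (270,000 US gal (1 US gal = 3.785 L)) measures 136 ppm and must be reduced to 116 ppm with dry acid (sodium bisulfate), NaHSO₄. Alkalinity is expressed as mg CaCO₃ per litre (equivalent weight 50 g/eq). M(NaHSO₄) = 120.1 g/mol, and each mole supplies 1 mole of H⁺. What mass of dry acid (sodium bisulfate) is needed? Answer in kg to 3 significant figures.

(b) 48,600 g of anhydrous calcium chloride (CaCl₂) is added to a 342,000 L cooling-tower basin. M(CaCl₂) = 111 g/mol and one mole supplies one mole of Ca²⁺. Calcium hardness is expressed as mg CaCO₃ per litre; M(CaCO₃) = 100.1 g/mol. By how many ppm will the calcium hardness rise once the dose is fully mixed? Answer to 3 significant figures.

(a) 49.1 kg; (b) 128 ppm

(a) Volume: 270,000 US gal × 3.785 L/gal = 1,021,950 L.
(a) Alkalinity to neutralize: (136 − 116) = 20 mg/L as CaCO₃ × 1,021,950 L = 20,440 g as CaCO₃.
(a) Equivalents of H⁺ required: 20,440 ÷ 50 g/eq = 408.8 eq = 408.8 mol NaHSO₄.
(a) Mass of NaHSO₄: 408.8 × 120.1 = 49,090 g.

(b) Moles of Ca²⁺: 48,600 g ÷ 111 g/mol = 437.8 mol.
(b) As CaCO₃: 437.8 mol × 100.1 g/mol = 43,830 g.
(b) Rise: 43,830 g / 342,000 L × 1000 = 128.2 mg/L.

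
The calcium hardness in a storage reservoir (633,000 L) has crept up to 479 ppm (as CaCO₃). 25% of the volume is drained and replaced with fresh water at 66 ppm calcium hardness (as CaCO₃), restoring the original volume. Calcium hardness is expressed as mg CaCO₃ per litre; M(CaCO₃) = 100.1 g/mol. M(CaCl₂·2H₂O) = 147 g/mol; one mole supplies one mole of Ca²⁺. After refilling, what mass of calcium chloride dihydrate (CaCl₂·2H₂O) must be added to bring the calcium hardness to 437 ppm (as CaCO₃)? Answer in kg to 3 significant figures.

After draining 25% and refilling: 479 × 0.75 + 66 × 0.25 = 375.75 ppm.
Deficit to target: 437 − 375.75 = 61.25 mg/L.
As CaCO₃: 61.25 mg/L × 633,000 L = 38,770 g; ÷ 100.1 = 387.3 mol Ca²⁺.
Mass: 387.3 × 147 = 56,940 g.

56.9 kg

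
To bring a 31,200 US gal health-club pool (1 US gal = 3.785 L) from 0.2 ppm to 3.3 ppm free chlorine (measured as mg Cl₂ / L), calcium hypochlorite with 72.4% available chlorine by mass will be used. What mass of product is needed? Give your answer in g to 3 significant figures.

506 g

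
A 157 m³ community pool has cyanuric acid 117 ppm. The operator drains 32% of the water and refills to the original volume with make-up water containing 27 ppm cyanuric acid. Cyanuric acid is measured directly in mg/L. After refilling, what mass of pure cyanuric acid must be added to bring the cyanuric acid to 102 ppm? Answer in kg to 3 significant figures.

2.17 kg

Volume: 157 m³ = 157,000 L.
After draining 32% and refilling: 117 × 0.68 + 27 × 0.32 = 88.2 ppm.
Deficit to target: 102 − 88.2 = 13.8 mg/L.
Mass: 13.8 mg/L × 157,000 L = 2167 g cyanuric acid.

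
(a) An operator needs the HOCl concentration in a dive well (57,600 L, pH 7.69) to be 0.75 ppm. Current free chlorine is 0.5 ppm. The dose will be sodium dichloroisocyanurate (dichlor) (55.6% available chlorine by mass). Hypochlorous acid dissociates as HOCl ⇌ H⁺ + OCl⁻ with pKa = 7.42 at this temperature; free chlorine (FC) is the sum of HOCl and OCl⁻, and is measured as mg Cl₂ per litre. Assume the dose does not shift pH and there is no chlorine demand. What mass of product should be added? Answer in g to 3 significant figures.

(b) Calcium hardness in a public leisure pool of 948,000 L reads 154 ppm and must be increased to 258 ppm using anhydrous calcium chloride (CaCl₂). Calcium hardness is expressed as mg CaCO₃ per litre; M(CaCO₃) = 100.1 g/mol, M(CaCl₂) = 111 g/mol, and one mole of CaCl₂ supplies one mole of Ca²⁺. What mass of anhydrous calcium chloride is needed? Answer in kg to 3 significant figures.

(a) [OCl⁻]/[HOCl] = 10^(pH − pKa) = 10^(7.69 − 7.42) = 1.862; fraction as HOCl = 1/(1 + 1.862) = 0.3494.
(a) Free chlorine required for 0.75 ppm HOCl: 0.75 / 0.3494 = 2.147 ppm.
(a) FC to add: 2.147 − 0.5 = 1.647 mg/L as Cl₂.
(a) Cl₂ equivalent: 1.647 mg/L × 57,600 L = 94.84 g.
(a) Product at 55.6% available Cl: 94.84 / 0.556 = 170.6 g.

(b) Hardness to add: (258 − 154) = 104 mg/L as CaCO₃ × 948,000 L = 98,590 g as CaCO₃.
(b) Moles of Ca²⁺ (1 mol Ca²⁺ ≡ 1 mol CaCO₃): 98,590 / 100.1 g/mol = 984.9 mol.
(b) Mass of CaCl₂: 984.9 × 111 = 109,300 g.

(a) 171 g; (b) 109 kg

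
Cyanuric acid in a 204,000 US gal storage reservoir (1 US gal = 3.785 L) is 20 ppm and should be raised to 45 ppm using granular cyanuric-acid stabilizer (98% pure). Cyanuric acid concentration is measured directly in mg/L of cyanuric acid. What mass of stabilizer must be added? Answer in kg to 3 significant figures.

19.7 kg

Volume: 204,000 US gal × 3.785 L/gal = 772,140 L.
CYA to add: (45 − 20) = 25 mg/L × 772,140 L = 19,300 g cyanuric acid.
At 98% purity: 19,300 / 0.98 = 19,700 g product.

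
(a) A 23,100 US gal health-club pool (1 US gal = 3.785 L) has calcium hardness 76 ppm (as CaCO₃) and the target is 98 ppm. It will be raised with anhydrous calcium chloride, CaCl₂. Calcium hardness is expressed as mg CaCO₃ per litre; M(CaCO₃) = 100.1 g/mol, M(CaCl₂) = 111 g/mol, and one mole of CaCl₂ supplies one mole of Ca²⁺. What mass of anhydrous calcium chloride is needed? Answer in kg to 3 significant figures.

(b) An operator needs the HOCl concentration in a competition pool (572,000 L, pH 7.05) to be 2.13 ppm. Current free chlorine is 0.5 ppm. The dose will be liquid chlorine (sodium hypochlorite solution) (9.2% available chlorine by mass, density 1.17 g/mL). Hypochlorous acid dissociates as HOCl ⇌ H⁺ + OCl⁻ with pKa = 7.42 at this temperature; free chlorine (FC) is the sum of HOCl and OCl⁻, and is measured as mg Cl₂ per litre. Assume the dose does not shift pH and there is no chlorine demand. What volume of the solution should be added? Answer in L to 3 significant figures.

(a) 2.13 kg; (b) 13.5 L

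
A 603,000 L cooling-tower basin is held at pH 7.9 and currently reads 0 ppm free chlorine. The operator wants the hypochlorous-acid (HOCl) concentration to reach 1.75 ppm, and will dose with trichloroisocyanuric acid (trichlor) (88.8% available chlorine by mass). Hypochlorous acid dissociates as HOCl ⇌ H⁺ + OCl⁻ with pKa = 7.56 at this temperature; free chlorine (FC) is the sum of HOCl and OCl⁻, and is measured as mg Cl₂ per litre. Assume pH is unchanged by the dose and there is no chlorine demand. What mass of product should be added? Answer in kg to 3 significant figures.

[OCl⁻]/[HOCl] = 10^(pH − pKa) = 10^(7.9 − 7.56) = 2.188; fraction as HOCl = 1/(1 + 2.188) = 0.3137.
Free chlorine required for 1.75 ppm HOCl: 1.75 / 0.3137 = 5.579 ppm.
FC to add: 5.579 − 0 = 5.579 mg/L as Cl₂.
Cl₂ equivalent: 5.579 mg/L × 603,000 L = 3364 g.
Product at 88.8% available Cl: 3364 / 0.888 = 3788 g.

3.79 kg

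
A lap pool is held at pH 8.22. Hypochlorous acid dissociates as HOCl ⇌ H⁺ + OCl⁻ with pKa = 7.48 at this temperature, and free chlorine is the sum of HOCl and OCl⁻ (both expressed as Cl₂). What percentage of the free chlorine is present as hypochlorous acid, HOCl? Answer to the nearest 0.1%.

15.4%

[OCl⁻]/[HOCl] = 10^(pH − pKa) = 10^(8.22 − 7.48) = 10^0.74 = 5.495.
Fraction as HOCl = 1 / (1 + 5.495) = 0.154.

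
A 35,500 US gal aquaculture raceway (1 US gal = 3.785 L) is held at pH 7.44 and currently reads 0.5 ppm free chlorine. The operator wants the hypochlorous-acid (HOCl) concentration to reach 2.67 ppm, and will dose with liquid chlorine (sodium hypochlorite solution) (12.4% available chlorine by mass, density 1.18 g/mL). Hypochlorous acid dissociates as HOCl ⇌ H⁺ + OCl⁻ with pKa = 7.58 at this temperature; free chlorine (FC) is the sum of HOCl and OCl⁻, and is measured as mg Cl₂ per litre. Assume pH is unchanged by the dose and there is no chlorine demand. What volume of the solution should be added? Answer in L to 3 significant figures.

Volume: 35,500 US gal × 3.785 L/gal = 134,368 L.
[OCl⁻]/[HOCl] = 10^(pH − pKa) = 10^(7.44 − 7.58) = 0.7244; fraction as HOCl = 1/(1 + 0.7244) = 0.5799.
Free chlorine required for 2.67 ppm HOCl: 2.67 / 0.5799 = 4.604 ppm.
FC to add: 4.604 − 0.5 = 4.104 mg/L as Cl₂.
Cl₂ equivalent: 4.104 mg/L × 134,368 L = 551.5 g.
Product at 12.4% available Cl: 551.5 / 0.124 = 4447 g.
Volume: 4447 g ÷ 1.18 g/mL = 3769 mL.

3.77 L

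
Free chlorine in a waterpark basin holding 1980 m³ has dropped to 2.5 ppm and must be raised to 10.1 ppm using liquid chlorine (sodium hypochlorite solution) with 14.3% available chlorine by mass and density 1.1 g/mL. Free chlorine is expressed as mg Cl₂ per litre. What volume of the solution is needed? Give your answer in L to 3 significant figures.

95.7 L

Volume: 1980 m³ = 1,980,000 L.
Chlorine deficit: 10.1 − 2.5 = 7.6 ppm = 7.6 mg/L as Cl₂.
Cl₂ equivalent needed: 7.6 mg/L × 1,980,000 L = 15,050,000 mg = 15,050 g.
Product at 14.3% available chlorine: 15,050 / 0.143 = 105,200 g.
Volume at density 1.1 g/mL: 105,200 g ÷ 1.1 g/mL = 95,660 mL.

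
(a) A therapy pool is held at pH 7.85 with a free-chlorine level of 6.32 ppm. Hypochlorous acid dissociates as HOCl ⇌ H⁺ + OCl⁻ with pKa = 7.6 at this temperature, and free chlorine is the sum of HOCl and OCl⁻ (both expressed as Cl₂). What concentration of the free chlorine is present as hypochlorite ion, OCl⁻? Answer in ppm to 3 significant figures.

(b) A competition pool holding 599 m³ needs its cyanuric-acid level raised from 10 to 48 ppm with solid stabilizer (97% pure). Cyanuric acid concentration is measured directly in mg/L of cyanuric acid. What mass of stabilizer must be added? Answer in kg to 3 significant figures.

(a) 4.05 ppm; (b) 23.5 kg

(a) [OCl⁻]/[HOCl] = 10^(pH − pKa) = 10^(7.85 − 7.6) = 10^0.25 = 1.778.
(a) Fraction as HOCl = 1 / (1 + 1.778) = 0.3599.
(a) OCl⁻ = (1 − 0.3599) × 6.32 ppm = 4.045 ppm.

(b) Volume: 599 m³ = 599,000 L.
(b) CYA to add: (48 − 10) = 38 mg/L × 599,000 L = 22,760 g cyanuric acid.
(b) At 97% purity: 22,760 / 0.97 = 23,470 g product.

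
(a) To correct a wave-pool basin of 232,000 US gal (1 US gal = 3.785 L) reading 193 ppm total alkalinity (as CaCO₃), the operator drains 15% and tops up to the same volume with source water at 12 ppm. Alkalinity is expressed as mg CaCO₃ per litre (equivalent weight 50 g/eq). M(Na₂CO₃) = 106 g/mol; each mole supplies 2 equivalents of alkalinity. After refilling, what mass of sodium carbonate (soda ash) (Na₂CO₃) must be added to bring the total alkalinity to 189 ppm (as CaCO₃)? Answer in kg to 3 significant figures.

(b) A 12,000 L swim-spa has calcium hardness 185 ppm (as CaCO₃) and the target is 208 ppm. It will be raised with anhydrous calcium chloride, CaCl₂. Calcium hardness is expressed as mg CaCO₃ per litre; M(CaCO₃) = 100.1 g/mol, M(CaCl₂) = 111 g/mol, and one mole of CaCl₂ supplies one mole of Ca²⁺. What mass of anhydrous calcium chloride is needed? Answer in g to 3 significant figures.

(a) Volume: 232,000 US gal × 3.785 L/gal = 878,120 L.
(a) After draining 15% and refilling: 193 × 0.85 + 12 × 0.15 = 165.85 ppm.
(a) Deficit to target: 189 − 165.85 = 23.15 mg/L.
(a) As CaCO₃: 23.15 mg/L × 878,120 L = 20,330 g; ÷ 50 g/eq ÷ 2 = 203.3 mol Na₂CO₃.
(a) Mass: 203.3 × 106 = 21,550 g.

(b) Hardness to add: (208 − 185) = 23 mg/L as CaCO₃ × 12,000 L = 276 g as CaCO₃.
(b) Moles of Ca²⁺ (1 mol Ca²⁺ ≡ 1 mol CaCO₃): 276 / 100.1 g/mol = 2.757 mol.
(b) Mass of CaCl₂: 2.757 × 111 = 306.1 g.

(a) 21.5 kg; (b) 306 g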